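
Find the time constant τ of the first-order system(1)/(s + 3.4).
First-order system: τ = -1/pole. Pole = -3.4. τ = -1/(-3.4) = 0.2941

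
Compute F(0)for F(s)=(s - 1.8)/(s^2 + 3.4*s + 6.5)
DC gain = F(0) = num(0)/den(0) = -1.8/6.5 = -0.2769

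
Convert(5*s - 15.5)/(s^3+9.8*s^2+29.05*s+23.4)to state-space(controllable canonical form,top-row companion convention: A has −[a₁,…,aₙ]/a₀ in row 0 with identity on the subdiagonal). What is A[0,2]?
Reachable canonical form for den = s^3 + 9.8*s^2 + 29.05*s + 23.4: top row of A = -[a₁,a₂,...,aₙ]/a₀, ones on the subdiagonal, zeros elsewhere.
A = [[-9.8, -29.05, -23.4], [1, 0, 0], [0, 1, 0]].
A[0,2] = -23.4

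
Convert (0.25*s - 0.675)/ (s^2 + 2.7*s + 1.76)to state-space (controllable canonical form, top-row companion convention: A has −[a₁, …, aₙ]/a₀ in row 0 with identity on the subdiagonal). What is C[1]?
Reachable canonical form: C = numerator coefficients (right-aligned, zero-padded to length n).
num = 0.25*s - 0.675, C = [[0.25, -0.675]].
C[1] = -0.675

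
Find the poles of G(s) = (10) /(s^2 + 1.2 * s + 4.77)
Set denominator = 0: s^2 + 1.2*s + 4.77 = 0 → Poles: -0.6 + 2.1j, -0.6 - 2.1j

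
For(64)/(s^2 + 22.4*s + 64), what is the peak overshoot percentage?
Standard form: ωn²/(s²+2ζωn·s+ωn²) → ωn = 8, ζ = 1.4.
ζ ≥ 1, so the response is non-oscillatory: peak overshoot = 0%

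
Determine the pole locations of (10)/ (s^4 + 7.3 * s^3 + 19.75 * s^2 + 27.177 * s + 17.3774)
Set denominator = 0: s^4 + 7.3*s^3 + 19.75*s^2 + 27.177*s + 17.3774 = (s + 1.9)(s + 3.4)(s^2 + 2*s + 2.69) = 0 → Poles: -1 + 1.3j, -1 - 1.3j, -1.9, -3.4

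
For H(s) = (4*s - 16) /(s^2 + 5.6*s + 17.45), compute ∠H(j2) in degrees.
Substitute s = j*2: H(j2) = -0.409999 + 0.936207j.
∠H(j2) = atan2(Im, Re) = atan2(0.936207, -0.409999) = 113.65°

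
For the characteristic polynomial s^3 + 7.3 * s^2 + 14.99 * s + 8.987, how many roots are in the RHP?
s^3 + 7.3*s^2 + 14.99*s + 8.987 = (s + 4.3)(s + 1.9)(s + 1.1). Poles: -1.1, -1.9, -4.3. RHP poles (Re>0): 0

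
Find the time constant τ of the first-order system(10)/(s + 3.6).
First-order system: τ = -1/pole. Pole = -3.6. τ = -1/(-3.6) = 0.2778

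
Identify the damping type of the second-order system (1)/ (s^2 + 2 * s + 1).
Standard form: ωn²/(s²+2ζωn·s+ωn²) gives ωn=1, ζ=1.
Critically damped (ζ = 1)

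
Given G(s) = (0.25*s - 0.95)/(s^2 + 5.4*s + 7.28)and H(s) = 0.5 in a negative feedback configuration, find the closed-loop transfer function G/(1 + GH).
Closed-loop T = G/(1+GH).
Numerator: G_num * H_den = 0.25*s - 0.95.
Denominator: G_den * H_den + G_num * H_num = (s^2 + 5.4*s + 7.28) + (0.125*s - 0.475) = s^2 + 5.525*s + 6.805.
T(s) = (0.25*s - 0.95)/(s^2 + 5.525*s + 6.805)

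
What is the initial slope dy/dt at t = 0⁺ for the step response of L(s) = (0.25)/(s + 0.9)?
IVT: y'(0⁺) = lim_{s→∞} s²·Y(s) = lim_{s→∞} s·L(s).
deg(num) = 0, deg(den) = 1, relative degree = 1, so s·L(s) → (leading num)/(leading den) = 0.25/1 = 0.25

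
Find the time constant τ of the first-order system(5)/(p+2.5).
First-order system: τ = -1/pole. Pole = -2.5. τ = -1/(-2.5) = 0.4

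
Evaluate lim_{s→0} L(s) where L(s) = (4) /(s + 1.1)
DC gain = L(0) = num(0)/den(0) = 4/1.1 = 3.636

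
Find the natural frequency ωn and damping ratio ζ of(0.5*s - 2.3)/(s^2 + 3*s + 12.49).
Underdamped: complex pole -1.5 + 3.2j. ωn = |pole| = 3.534, ζ = -Re(pole)/ωn = 0.4244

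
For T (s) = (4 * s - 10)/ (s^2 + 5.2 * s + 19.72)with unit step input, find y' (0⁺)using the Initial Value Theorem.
IVT: y'(0⁺) = lim_{s→∞} s²·Y(s) = lim_{s→∞} s·T(s).
deg(num) = 1, deg(den) = 2, relative degree = 1, so s·T(s) → (leading num)/(leading den) = 4/1 = 4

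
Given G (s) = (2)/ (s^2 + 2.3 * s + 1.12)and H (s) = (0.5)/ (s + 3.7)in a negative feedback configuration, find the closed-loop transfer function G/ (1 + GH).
Closed-loop T = G/(1+GH).
Numerator: G_num * H_den = 2*s + 7.4.
Denominator: G_den * H_den + G_num * H_num = (s^3 + 6*s^2 + 9.63*s + 4.144) + (1) = s^3 + 6*s^2 + 9.63*s + 5.144.
T(s) = (2*s + 7.4)/(s^3 + 6*s^2 + 9.63*s + 5.144)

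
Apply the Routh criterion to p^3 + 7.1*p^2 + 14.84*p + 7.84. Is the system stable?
Routh array:
p^3: [1, 14.84]; p^2: [7.1, 7.84]; p^1: [13.7358]; p^0: [7.84]
First column: [1, 7.1, 13.7358, 7.84]. Sign changes = 0.
Yes, stable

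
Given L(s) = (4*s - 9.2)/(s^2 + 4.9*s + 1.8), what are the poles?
Set denominator = 0: s^2 + 4.9*s + 1.8 = (s + 4.5)(s + 0.4) = 0 → Poles: -0.4, -4.5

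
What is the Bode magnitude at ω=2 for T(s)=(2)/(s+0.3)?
Substitute s = j*2: T(j2) = 0.146699 - 0.977995j.
|T(j2)| = sqrt(Re² + Im²) = 0.9889.
20*log₁₀(0.9889) = -0.10 dB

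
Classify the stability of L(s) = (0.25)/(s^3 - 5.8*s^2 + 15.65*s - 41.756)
Denominator: s^3 - 5.8*s^2 + 15.65*s - 41.756 = (s - 4.4)(s^2 - 1.4*s + 9.49). Poles: 0.7 + 3j, 0.7 - 3j, 4.4. Unstable (3 pole(s) in RHP)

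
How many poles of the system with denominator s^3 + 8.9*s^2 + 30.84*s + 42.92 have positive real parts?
s^3 + 8.9*s^2 + 30.84*s + 42.92 = (s + 3.7)(s^2 + 5.2*s + 11.6). Poles: -2.6 + 2.2j, -2.6 - 2.2j, -3.7. RHP poles (Re>0): 0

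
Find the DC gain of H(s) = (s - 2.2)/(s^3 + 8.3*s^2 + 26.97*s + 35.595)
DC gain = H(0) = num(0)/den(0) = -2.2/35.595 = -0.06181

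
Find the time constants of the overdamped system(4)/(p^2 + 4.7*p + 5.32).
Overdamped: real poles at -1.9, -2.8. τ = -1/pole → τ₁ = 0.5263, τ₂ = 0.3571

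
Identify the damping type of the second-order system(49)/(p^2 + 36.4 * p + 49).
Standard form: ωn²/(p²+2ζωn·p+ωn²) gives ωn=7, ζ=2.6.
Overdamped (ζ = 2.6 > 1)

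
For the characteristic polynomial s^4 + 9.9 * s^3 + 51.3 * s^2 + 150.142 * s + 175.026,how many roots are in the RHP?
s^4 + 9.9*s^3 + 51.3*s^2 + 150.142*s + 175.026 = (s + 3.1)(s + 3)(s^2 + 3.8*s + 18.82). Poles: -1.9 + 3.9j, -1.9 - 3.9j, -3, -3.1. RHP poles (Re>0): 0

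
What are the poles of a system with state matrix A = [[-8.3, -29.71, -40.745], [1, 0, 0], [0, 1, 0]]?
Eigenvalues solve det(λI - A) = 0.
Characteristic polynomial: λ^3 + 8.3*λ^2 + 29.71*λ + 40.745 = 0.
Factor: (λ + 2.9)(λ^2 + 5.4*λ + 14.05) = 0.
Roots: -2.7 + 2.6j, -2.7 - 2.6j, -2.9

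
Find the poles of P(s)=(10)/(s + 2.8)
Set denominator = 0: s + 2.8 = 0 → Poles: -2.8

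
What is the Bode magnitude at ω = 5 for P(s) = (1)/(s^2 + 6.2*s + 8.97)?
Substitute s = j*5: P(j5) = -0.0131613 - 0.0254524j.
|P(j5)| = sqrt(Re² + Im²) = 0.02865.
20*log₁₀(0.02865) = -30.86 dB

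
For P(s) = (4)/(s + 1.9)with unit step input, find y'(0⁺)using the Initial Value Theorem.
IVT: y'(0⁺) = lim_{s→∞} s²·Y(s) = lim_{s→∞} s·P(s).
deg(num) = 0, deg(den) = 1, relative degree = 1, so s·P(s) → (leading num)/(leading den) = 4/1 = 4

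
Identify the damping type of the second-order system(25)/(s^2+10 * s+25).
Standard form: ωn²/(s²+2ζωn·s+ωn²) gives ωn=5, ζ=1.
Critically damped (ζ = 1)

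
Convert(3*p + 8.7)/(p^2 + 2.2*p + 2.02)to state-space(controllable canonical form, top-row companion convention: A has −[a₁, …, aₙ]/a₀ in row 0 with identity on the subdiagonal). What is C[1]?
Reachable canonical form: C = numerator coefficients (right-aligned, zero-padded to length n).
num = 3*p + 8.7, C = [[3, 8.7]].
C[1] = 8.7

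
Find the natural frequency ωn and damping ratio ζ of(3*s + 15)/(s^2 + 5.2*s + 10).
Underdamped: complex pole -2.6 + 1.8j. ωn = |pole| = 3.162, ζ = -Re(pole)/ωn = 0.8222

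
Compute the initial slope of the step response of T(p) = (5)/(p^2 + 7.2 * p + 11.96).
IVT: y'(0⁺) = lim_{p→∞} p²·Y(p) = lim_{p→∞} p·T(p).
deg(num) = 0, deg(den) = 2, relative degree = 2 ≥ 2, so p·T(p) → 0. Initial slope = 0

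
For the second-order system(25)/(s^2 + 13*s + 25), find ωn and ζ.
Standard form: ωn²/(s²+2ζωn·s+ωn²).
const=25=ωn² → ωn=5, s coeff=13=2ζωn → ζ=1.3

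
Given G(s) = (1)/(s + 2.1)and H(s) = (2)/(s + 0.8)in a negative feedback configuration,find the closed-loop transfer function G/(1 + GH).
Closed-loop T = G/(1+GH).
Numerator: G_num * H_den = s + 0.8.
Denominator: G_den * H_den + G_num * H_num = (s^2 + 2.9*s + 1.68) + (2) = s^2 + 2.9*s + 3.68.
T(s) = (s + 0.8)/(s^2 + 2.9*s + 3.68)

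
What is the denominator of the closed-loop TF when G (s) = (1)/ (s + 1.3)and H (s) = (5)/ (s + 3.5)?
Characteristic poly = G_den * H_den + G_num * H_num = (s^2 + 4.8*s + 4.55) + (5) = s^2 + 4.8*s + 9.55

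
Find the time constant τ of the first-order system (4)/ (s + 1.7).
First-order system: τ = -1/pole. Pole = -1.7. τ = -1/(-1.7) = 0.5882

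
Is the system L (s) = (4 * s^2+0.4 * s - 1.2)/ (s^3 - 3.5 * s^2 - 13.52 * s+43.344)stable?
Denominator: s^3 - 3.5*s^2 - 13.52*s + 43.344 = (s - 2.8)(s - 4.3)(s + 3.6). Poles: -3.6, 2.8, 4.3. All Re(p)<0: No (unstable)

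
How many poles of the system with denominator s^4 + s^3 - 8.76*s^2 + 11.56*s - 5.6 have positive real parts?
s^4 + s^3 - 8.76*s^2 + 11.56*s - 5.6 = (s - 1.4)(s + 4)(s^2 - 1.6*s + 1). Poles: -4, 0.8 + 0.6j, 0.8 - 0.6j, 1.4. RHP poles (Re>0): 3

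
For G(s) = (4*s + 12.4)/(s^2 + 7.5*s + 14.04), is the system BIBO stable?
Denominator: s^2 + 7.5*s + 14.04 = (s + 3.6)(s + 3.9). Poles: -3.6, -3.9. All Re(p)<0: Yes (stable)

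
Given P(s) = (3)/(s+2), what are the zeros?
Numerator is a nonzero constant (3) → Zeros: none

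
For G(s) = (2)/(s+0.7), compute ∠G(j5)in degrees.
Substitute s = j*5: G(j5) = 0.0549235 - 0.392311j.
∠G(j5) = atan2(Im, Re) = atan2(-0.392311, 0.0549235) = -82.03°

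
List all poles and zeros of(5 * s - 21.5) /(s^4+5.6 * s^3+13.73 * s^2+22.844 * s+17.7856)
Set denominator = 0: s^4 + 5.6*s^3 + 13.73*s^2 + 22.844*s + 17.7856 = (s + 2.8)(s + 1.6)(s^2 + 1.2*s + 3.97) = 0 → Poles: -0.6 + 1.9j, -0.6 - 1.9j, -1.6, -2.8
Set numerator = 0: 5*s - 21.5 = 0 → Zeros: 4.3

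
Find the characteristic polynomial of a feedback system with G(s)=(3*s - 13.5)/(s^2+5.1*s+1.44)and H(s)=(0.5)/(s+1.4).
Characteristic poly = G_den * H_den + G_num * H_num = (s^3 + 6.5*s^2 + 8.58*s + 2.016) + (1.5*s - 6.75) = s^3 + 6.5*s^2 + 10.08*s - 4.734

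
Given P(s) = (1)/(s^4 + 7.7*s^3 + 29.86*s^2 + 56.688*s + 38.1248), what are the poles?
Set denominator = 0: s^4 + 7.7*s^3 + 29.86*s^2 + 56.688*s + 38.1248 = (s + 1.4)(s + 2.3)(s^2 + 4*s + 11.84) = 0 → Poles: -1.4, -2 + 2.8j, -2 - 2.8j, -2.3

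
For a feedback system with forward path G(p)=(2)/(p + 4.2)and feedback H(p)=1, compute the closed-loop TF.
Closed-loop T = G/(1+GH).
Numerator: G_num * H_den = 2.
Denominator: G_den * H_den + G_num * H_num = (p + 4.2) + (2) = p + 6.2.
T(p) = (2)/(p + 6.2)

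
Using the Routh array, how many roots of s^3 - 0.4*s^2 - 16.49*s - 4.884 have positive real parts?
Routh array:
s^3: [1, -16.49]; s^2: [-0.4, -4.884]; s^1: [-28.7]; s^0: [-4.884]
First column: [1, -0.4, -28.7, -4.884]. Sign changes = RHP roots = 1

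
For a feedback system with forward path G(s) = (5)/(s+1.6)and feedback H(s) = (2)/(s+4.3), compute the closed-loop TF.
Closed-loop T = G/(1+GH).
Numerator: G_num * H_den = 5*s + 21.5.
Denominator: G_den * H_den + G_num * H_num = (s^2 + 5.9*s + 6.88) + (10) = s^2 + 5.9*s + 16.88.
T(s) = (5*s + 21.5)/(s^2 + 5.9*s + 16.88)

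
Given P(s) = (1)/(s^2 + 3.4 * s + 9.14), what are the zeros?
Numerator is a nonzero constant (1) → Zeros: none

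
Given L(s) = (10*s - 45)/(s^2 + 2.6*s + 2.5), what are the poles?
Set denominator = 0: s^2 + 2.6*s + 2.5 = 0 → Poles: -1.3 + 0.9j, -1.3 - 0.9j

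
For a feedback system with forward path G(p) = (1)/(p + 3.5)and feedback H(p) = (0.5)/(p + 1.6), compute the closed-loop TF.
Closed-loop T = G/(1+GH).
Numerator: G_num * H_den = p + 1.6.
Denominator: G_den * H_den + G_num * H_num = (p^2 + 5.1*p + 5.6) + (0.5) = p^2 + 5.1*p + 6.1.
T(p) = (p + 1.6)/(p^2 + 5.1*p + 6.1)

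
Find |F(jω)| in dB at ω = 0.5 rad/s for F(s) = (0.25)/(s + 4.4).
Substitute s = j*0.5: F(j0.5) = 0.0560938 - 0.0063743j.
|F(j0.5)| = sqrt(Re² + Im²) = 0.05645.
20*log₁₀(0.05645) = -24.97 dB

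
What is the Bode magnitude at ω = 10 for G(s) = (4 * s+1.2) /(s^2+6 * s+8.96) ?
Substitute s = j*10: G(j10) = 0.19269 - 0.312375j.
|G(j10)| = sqrt(Re² + Im²) = 0.367.
20*log₁₀(0.367) = -8.71 dB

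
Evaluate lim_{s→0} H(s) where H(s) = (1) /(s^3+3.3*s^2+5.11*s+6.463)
DC gain = H(0) = num(0)/den(0) = 1/6.463 = 0.1547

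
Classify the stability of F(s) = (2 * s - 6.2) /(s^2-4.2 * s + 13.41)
Denominator: s^2 - 4.2*s + 13.41. Poles: 2.1 + 3j, 2.1 - 3j. Unstable (2 pole(s) in RHP)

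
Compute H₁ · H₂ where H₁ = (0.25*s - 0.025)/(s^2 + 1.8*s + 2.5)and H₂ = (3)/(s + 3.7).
Series: H = H₁ · H₂ = (n₁·n₂)/(d₁·d₂).
Num: n₁·n₂ = 0.75*s - 0.075. Den: d₁·d₂ = s^3 + 5.5*s^2 + 9.16*s + 9.25.
H(s) = (0.75*s - 0.075)/(s^3 + 5.5*s^2 + 9.16*s + 9.25)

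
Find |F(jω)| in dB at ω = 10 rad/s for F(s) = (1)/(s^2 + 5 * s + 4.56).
Substitute s = j*10: F(j10) = -0.00822135 - 0.00430708j.
|F(j10)| = sqrt(Re² + Im²) = 0.009281.
20*log₁₀(0.009281) = -40.65 dB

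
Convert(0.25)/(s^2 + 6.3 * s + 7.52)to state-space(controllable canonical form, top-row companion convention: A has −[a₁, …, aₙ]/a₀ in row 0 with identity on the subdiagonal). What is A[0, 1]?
Reachable canonical form for den = s^2 + 6.3*s + 7.52: top row of A = -[a₁,a₂,...,aₙ]/a₀, ones on the subdiagonal, zeros elsewhere.
A = [[-6.3, -7.52], [1, 0]].
A[0,1] = -7.52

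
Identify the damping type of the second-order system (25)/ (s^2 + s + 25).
Standard form: ωn²/(s²+2ζωn·s+ωn²) gives ωn=5, ζ=0.1.
Underdamped (ζ = 0.1 < 1)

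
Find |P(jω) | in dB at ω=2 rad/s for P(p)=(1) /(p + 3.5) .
Substitute p = j*2: P(j2) = 0.215385 - 0.123077j.
|P(j2)| = sqrt(Re² + Im²) = 0.2481.
20*log₁₀(0.2481) = -12.11 dB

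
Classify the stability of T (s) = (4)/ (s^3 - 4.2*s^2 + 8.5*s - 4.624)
Denominator: s^3 - 4.2*s^2 + 8.5*s - 4.624 = (s - 0.8)(s^2 - 3.4*s + 5.78). Poles: 0.8, 1.7 + 1.7j, 1.7 - 1.7j. Unstable (3 pole(s) in RHP)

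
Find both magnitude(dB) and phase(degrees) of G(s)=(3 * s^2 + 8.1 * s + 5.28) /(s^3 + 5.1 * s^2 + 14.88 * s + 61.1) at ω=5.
Substitute s = j*5: G(j5) = 0.370209 - 0.892057j.
|G| = 20*log₁₀(sqrt(Re²+Im²)) = -0.30 dB.
∠G = atan2(Im, Re) = -67.46°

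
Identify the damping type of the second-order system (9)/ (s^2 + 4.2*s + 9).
Standard form: ωn²/(s²+2ζωn·s+ωn²) gives ωn=3, ζ=0.7.
Underdamped (ζ = 0.7 < 1)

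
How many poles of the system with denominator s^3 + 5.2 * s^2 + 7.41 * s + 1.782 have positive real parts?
s^3 + 5.2*s^2 + 7.41*s + 1.782 = (s + 2.7)(s + 0.3)(s + 2.2). Poles: -0.3, -2.2, -2.7. RHP poles (Re>0): 0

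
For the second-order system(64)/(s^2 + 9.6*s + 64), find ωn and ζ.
Standard form: ωn²/(s²+2ζωn·s+ωn²).
const=64=ωn² → ωn=8, s coeff=9.6=2ζωn → ζ=0.6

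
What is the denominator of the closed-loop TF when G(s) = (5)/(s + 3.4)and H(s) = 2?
Characteristic poly = G_den * H_den + G_num * H_num = (s + 3.4) + (10) = s + 13.4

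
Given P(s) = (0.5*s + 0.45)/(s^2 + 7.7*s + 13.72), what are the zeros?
Set numerator = 0: 0.5*s + 0.45 = 0 → Zeros: -0.9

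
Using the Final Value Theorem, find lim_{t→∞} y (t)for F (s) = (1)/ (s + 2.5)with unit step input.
FVT: lim_{t→∞} y(t) = lim_{s→0} s*Y(s) where Y(s) = F(s)/s.
= lim_{s→0} F(s) = F(0) = num(0)/den(0) = 1/2.5 = 0.4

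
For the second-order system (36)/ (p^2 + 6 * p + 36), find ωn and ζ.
Standard form: ωn²/(p²+2ζωn·p+ωn²).
const=36=ωn² → ωn=6, p coeff=6=2ζωn → ζ=0.5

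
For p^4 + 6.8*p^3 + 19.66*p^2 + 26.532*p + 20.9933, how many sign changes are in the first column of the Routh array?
Routh array:
p^4: [1, 19.66, 20.9933]; p^3: [6.8, 26.532]; p^2: [15.7582, 20.9933]; p^1: [17.473]; p^0: [20.9933]
First column: [1, 6.8, 15.7582, 17.473, 20.9933]. Sign changes = 0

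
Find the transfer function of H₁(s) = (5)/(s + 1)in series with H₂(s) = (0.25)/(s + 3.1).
Series: H = H₁ · H₂ = (n₁·n₂)/(d₁·d₂).
Num: n₁·n₂ = 1.25. Den: d₁·d₂ = s^2 + 4.1*s + 3.1.
H(s) = (1.25)/(s^2 + 4.1*s + 3.1)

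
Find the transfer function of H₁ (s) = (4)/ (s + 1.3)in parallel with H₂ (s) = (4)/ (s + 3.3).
Parallel: H = H₁ + H₂ = (n₁·d₂ + n₂·d₁)/(d₁·d₂).
n₁·d₂ = 4*s + 13.2. n₂·d₁ = 4*s + 5.2. Sum = 8*s + 18.4. d₁·d₂ = s^2 + 4.6*s + 4.29.
H(s) = (8*s + 18.4)/(s^2 + 4.6*s + 4.29)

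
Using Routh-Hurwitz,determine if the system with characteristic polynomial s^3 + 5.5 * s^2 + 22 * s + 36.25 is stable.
Routh array:
s^3: [1, 22]; s^2: [5.5, 36.25]; s^1: [15.4091]; s^0: [36.25]
First column: [1, 5.5, 15.4091, 36.25]. Sign changes = 0.
Yes, stable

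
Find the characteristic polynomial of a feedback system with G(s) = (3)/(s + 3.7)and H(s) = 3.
Characteristic poly = G_den * H_den + G_num * H_num = (s + 3.7) + (9) = s + 12.7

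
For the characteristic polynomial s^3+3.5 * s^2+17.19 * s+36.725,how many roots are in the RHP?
s^3 + 3.5*s^2 + 17.19*s + 36.725 = (s + 2.5)(s^2 + s + 14.69). Poles: -0.5 + 3.8j, -0.5 - 3.8j, -2.5. RHP poles (Re>0): 0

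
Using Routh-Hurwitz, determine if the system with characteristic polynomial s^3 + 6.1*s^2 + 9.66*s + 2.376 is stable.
Routh array:
s^3: [1, 9.66]; s^2: [6.1, 2.376]; s^1: [9.27049]; s^0: [2.376]
First column: [1, 6.1, 9.27049, 2.376]. Sign changes = 0.
Yes, stable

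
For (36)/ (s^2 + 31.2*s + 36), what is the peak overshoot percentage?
Standard form: ωn²/(s²+2ζωn·s+ωn²) → ωn = 6, ζ = 2.6.
ζ ≥ 1, so the response is non-oscillatory: peak overshoot = 0%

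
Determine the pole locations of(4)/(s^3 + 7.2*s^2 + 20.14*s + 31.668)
Set denominator = 0: s^3 + 7.2*s^2 + 20.14*s + 31.668 = (s + 4.2)(s^2 + 3*s + 7.54) = 0 → Poles: -1.5 + 2.3j, -1.5 - 2.3j, -4.2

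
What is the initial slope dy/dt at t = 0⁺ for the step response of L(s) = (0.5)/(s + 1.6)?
IVT: y'(0⁺) = lim_{s→∞} s²·Y(s) = lim_{s→∞} s·L(s).
deg(num) = 0, deg(den) = 1, relative degree = 1, so s·L(s) → (leading num)/(leading den) = 0.5/1 = 0.5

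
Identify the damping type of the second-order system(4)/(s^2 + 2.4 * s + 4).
Standard form: ωn²/(s²+2ζωn·s+ωn²) gives ωn=2, ζ=0.6.
Underdamped (ζ = 0.6 < 1)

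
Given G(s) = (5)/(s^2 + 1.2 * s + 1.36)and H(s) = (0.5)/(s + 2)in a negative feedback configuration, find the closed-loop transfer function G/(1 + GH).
Closed-loop T = G/(1+GH).
Numerator: G_num * H_den = 5*s + 10.
Denominator: G_den * H_den + G_num * H_num = (s^3 + 3.2*s^2 + 3.76*s + 2.72) + (2.5) = s^3 + 3.2*s^2 + 3.76*s + 5.22.
T(s) = (5*s + 10)/(s^3 + 3.2*s^2 + 3.76*s + 5.22)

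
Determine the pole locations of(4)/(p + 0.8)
Set denominator = 0: p + 0.8 = 0 → Poles: -0.8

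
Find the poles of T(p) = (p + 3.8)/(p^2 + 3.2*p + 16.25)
Set denominator = 0: p^2 + 3.2*p + 16.25 = 0 → Poles: -1.6 + 3.7j, -1.6 - 3.7j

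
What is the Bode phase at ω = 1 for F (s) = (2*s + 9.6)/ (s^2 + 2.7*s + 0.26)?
Substitute s = j*1: F(j1) = -0.217413 - 3.49597j.
∠F(j1) = atan2(Im, Re) = atan2(-3.49597, -0.217413) = -93.56°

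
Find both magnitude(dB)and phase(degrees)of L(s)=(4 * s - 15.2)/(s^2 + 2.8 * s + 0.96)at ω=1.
Substitute s = j*1: L(j1) = 1.50582 + 5.40706j.
|L| = 20*log₁₀(sqrt(Re²+Im²)) = 14.98 dB.
∠L = atan2(Im, Re) = 74.44°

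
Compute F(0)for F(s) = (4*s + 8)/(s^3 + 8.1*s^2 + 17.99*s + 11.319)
DC gain = F(0) = num(0)/den(0) = 8/11.319 = 0.7068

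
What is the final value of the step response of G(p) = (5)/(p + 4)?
FVT: lim_{t→∞} y(t) = lim_{p→0} p*Y(p) where Y(p) = G(p)/p.
= lim_{p→0} G(p) = G(0) = num(0)/den(0) = 5/4 = 1.25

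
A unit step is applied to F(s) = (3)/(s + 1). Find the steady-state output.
FVT: lim_{t→∞} y(t) = lim_{s→0} s*Y(s) where Y(s) = F(s)/s.
= lim_{s→0} F(s) = F(0) = num(0)/den(0) = 3/1 = 3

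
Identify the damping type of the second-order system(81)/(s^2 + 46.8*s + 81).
Standard form: ωn²/(s²+2ζωn·s+ωn²) gives ωn=9, ζ=2.6.
Overdamped (ζ = 2.6 > 1)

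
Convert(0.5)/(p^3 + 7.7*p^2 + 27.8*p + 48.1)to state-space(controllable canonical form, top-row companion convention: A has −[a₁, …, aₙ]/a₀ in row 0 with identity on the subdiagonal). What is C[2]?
Reachable canonical form: C = numerator coefficients (right-aligned, zero-padded to length n).
num = 0.5, C = [[0, 0, 0.5]].
C[2] = 0.5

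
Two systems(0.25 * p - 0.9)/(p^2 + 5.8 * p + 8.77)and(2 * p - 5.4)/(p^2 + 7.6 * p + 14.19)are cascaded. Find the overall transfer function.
Series: H = H₁ · H₂ = (n₁·n₂)/(d₁·d₂).
Num: n₁·n₂ = 0.5*p^2 - 3.15*p + 4.86. Den: d₁·d₂ = p^4 + 13.4*p^3 + 67.04*p^2 + 148.954*p + 124.4463.
H(p) = (0.5*p^2 - 3.15*p + 4.86)/(p^4 + 13.4*p^3 + 67.04*p^2 + 148.954*p + 124.4463)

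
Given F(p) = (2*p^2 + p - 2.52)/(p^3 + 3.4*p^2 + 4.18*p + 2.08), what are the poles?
Set denominator = 0: p^3 + 3.4*p^2 + 4.18*p + 2.08 = (p + 1.6)(p^2 + 1.8*p + 1.3) = 0 → Poles: -0.9 + 0.7j, -0.9 - 0.7j, -1.6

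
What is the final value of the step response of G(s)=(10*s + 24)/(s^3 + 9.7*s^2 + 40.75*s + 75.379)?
FVT: lim_{t→∞} y(t) = lim_{s→0} s*Y(s) where Y(s) = G(s)/s.
= lim_{s→0} G(s) = G(0) = num(0)/den(0) = 24/75.379 = 0.3184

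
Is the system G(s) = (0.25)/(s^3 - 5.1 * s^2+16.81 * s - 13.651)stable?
Denominator: s^3 - 5.1*s^2 + 16.81*s - 13.651 = (s - 1.1)(s^2 - 4*s + 12.41). Poles: 1.1, 2 + 2.9j, 2 - 2.9j. All Re(p)<0: No (unstable)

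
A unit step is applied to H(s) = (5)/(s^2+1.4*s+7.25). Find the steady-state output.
FVT: lim_{t→∞} y(t) = lim_{s→0} s*Y(s) where Y(s) = H(s)/s.
= lim_{s→0} H(s) = H(0) = num(0)/den(0) = 5/7.25 = 0.6897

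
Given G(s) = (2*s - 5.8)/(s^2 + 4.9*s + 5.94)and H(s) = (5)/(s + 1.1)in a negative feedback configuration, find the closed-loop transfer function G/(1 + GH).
Closed-loop T = G/(1+GH).
Numerator: G_num * H_den = 2*s^2 - 3.6*s - 6.38.
Denominator: G_den * H_den + G_num * H_num = (s^3 + 6*s^2 + 11.33*s + 6.534) + (10*s - 29) = s^3 + 6*s^2 + 21.33*s - 22.466.
T(s) = (2*s^2 - 3.6*s - 6.38)/(s^3 + 6*s^2 + 21.33*s - 22.466)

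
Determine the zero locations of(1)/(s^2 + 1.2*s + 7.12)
Numerator is a nonzero constant (1) → Zeros: none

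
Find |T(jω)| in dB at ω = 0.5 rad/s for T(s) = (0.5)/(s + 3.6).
Substitute s = j*0.5: T(j0.5) = 0.13626 - 0.0189251j.
|T(j0.5)| = sqrt(Re² + Im²) = 0.1376.
20*log₁₀(0.1376) = -17.23 dB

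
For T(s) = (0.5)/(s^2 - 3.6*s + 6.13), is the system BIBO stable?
Denominator: s^2 - 3.6*s + 6.13. Poles: 1.8 + 1.7j, 1.8 - 1.7j. All Re(p)<0: No (unstable)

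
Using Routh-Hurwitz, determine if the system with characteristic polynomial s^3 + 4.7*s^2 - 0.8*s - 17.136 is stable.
Routh array:
s^3: [1, -0.8]; s^2: [4.7, -17.136]; s^1: [2.84596]; s^0: [-17.136]
First column: [1, 4.7, 2.84596, -17.136]. Sign changes = 1.
No, unstable (1 RHP root(s))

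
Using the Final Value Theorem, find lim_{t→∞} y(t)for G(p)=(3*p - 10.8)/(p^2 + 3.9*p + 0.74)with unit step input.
FVT: lim_{t→∞} y(t) = lim_{p→0} p*Y(p) where Y(p) = G(p)/p.
= lim_{p→0} G(p) = G(0) = num(0)/den(0) = -10.8/0.74 = -14.59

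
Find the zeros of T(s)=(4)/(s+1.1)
Numerator is a nonzero constant (4) → Zeros: none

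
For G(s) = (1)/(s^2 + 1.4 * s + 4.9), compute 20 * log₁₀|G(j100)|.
Substitute s = j*100: G(j100) = -0.000100029 - 1.4011e-06j.
|G(j100)| = sqrt(Re² + Im²) = 0.0001.
20*log₁₀(0.0001) = -80.00 dB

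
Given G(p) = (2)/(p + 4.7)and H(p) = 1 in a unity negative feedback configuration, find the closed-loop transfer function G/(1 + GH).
Closed-loop T = G/(1+GH).
Numerator: G_num * H_den = 2.
Denominator: G_den * H_den + G_num * H_num = (p + 4.7) + (2) = p + 6.7.
T(p) = (2)/(p + 6.7)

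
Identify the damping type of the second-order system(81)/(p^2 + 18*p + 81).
Standard form: ωn²/(p²+2ζωn·p+ωn²) gives ωn=9, ζ=1.
Critically damped (ζ = 1)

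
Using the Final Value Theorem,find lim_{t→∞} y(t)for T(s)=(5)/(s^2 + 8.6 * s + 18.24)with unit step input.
FVT: lim_{t→∞} y(t) = lim_{s→0} s*Y(s) where Y(s) = T(s)/s.
= lim_{s→0} T(s) = T(0) = num(0)/den(0) = 5/18.24 = 0.2741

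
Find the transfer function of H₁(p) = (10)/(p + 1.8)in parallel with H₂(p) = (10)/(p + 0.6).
Parallel: H = H₁ + H₂ = (n₁·d₂ + n₂·d₁)/(d₁·d₂).
n₁·d₂ = 10*p + 6. n₂·d₁ = 10*p + 18. Sum = 20*p + 24. d₁·d₂ = p^2 + 2.4*p + 1.08.
H(p) = (20*p + 24)/(p^2 + 2.4*p + 1.08)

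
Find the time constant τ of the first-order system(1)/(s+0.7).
First-order system: τ = -1/pole. Pole = -0.7. τ = -1/(-0.7) = 1.429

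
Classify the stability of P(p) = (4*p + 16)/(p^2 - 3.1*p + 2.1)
Denominator: p^2 - 3.1*p + 2.1 = (p - 2.1)(p - 1). Poles: 1, 2.1. Unstable (2 pole(s) in RHP)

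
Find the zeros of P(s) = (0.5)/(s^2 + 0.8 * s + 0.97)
Numerator is a nonzero constant (0.5) → Zeros: none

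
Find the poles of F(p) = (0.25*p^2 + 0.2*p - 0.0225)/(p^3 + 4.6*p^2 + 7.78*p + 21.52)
Set denominator = 0: p^3 + 4.6*p^2 + 7.78*p + 21.52 = (p + 4)(p^2 + 0.6*p + 5.38) = 0 → Poles: -0.3 + 2.3j, -0.3 - 2.3j, -4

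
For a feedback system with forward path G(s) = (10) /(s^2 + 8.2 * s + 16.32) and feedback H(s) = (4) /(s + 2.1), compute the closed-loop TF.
Closed-loop T = G/(1+GH).
Numerator: G_num * H_den = 10*s + 21.
Denominator: G_den * H_den + G_num * H_num = (s^3 + 10.3*s^2 + 33.54*s + 34.272) + (40) = s^3 + 10.3*s^2 + 33.54*s + 74.272.
T(s) = (10*s + 21)/(s^3 + 10.3*s^2 + 33.54*s + 74.272)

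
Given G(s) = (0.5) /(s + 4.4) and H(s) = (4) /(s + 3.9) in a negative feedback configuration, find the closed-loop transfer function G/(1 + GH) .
Closed-loop T = G/(1+GH).
Numerator: G_num * H_den = 0.5*s + 1.95.
Denominator: G_den * H_den + G_num * H_num = (s^2 + 8.3*s + 17.16) + (2) = s^2 + 8.3*s + 19.16.
T(s) = (0.5*s + 1.95)/(s^2 + 8.3*s + 19.16)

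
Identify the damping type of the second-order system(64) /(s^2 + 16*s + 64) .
Standard form: ωn²/(s²+2ζωn·s+ωn²) gives ωn=8, ζ=1.
Critically damped (ζ = 1)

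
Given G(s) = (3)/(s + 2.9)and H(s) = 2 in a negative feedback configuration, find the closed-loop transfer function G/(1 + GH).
Closed-loop T = G/(1+GH).
Numerator: G_num * H_den = 3.
Denominator: G_den * H_den + G_num * H_num = (s + 2.9) + (6) = s + 8.9.
T(s) = (3)/(s + 8.9)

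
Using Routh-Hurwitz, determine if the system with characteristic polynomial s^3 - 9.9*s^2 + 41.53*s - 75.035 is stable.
Routh array:
s^3: [1, 41.53]; s^2: [-9.9, -75.035]; s^1: [33.9507]; s^0: [-75.035]
First column: [1, -9.9, 33.9507, -75.035]. Sign changes = 3.
No, unstable (3 RHP root(s))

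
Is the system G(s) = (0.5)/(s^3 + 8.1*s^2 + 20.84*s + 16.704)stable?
Denominator: s^3 + 8.1*s^2 + 20.84*s + 16.704 = (s + 2.9)(s + 1.6)(s + 3.6). Poles: -1.6, -2.9, -3.6. All Re(p)<0: Yes (stable)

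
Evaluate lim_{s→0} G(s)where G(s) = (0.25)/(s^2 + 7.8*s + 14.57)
DC gain = G(0) = num(0)/den(0) = 0.25/14.57 = 0.01716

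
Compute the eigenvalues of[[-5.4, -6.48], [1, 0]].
Eigenvalues solve det(λI - A) = 0.
Characteristic polynomial: λ^2 + 5.4*λ + 6.48 = 0.
Factor: (λ + 1.8)(λ + 3.6) = 0.
Roots: -1.8, -3.6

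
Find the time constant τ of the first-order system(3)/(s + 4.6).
First-order system: τ = -1/pole. Pole = -4.6. τ = -1/(-4.6) = 0.2174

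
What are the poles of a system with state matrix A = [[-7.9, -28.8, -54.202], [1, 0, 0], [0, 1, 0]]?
Eigenvalues solve det(λI - A) = 0.
Characteristic polynomial: λ^3 + 7.9*λ^2 + 28.8*λ + 54.202 = 0.
Factor: (λ + 4.1)(λ^2 + 3.8*λ + 13.22) = 0.
Roots: -1.9 + 3.1j, -1.9 - 3.1j, -4.1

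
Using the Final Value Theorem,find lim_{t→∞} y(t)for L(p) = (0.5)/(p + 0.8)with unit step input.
FVT: lim_{t→∞} y(t) = lim_{p→0} p*Y(p) where Y(p) = L(p)/p.
= lim_{p→0} L(p) = L(0) = num(0)/den(0) = 0.5/0.8 = 0.625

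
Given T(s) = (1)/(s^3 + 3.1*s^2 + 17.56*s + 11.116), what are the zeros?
Numerator is a nonzero constant (1) → Zeros: none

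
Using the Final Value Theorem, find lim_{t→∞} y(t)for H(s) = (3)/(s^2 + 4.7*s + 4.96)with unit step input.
FVT: lim_{t→∞} y(t) = lim_{s→0} s*Y(s) where Y(s) = H(s)/s.
= lim_{s→0} H(s) = H(0) = num(0)/den(0) = 3/4.96 = 0.6048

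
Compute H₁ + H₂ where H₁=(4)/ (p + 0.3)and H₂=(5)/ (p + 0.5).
Parallel: H = H₁ + H₂ = (n₁·d₂ + n₂·d₁)/(d₁·d₂).
n₁·d₂ = 4*p + 2. n₂·d₁ = 5*p + 1.5. Sum = 9*p + 3.5. d₁·d₂ = p^2 + 0.8*p + 0.15.
H(p) = (9*p + 3.5)/(p^2 + 0.8*p + 0.15)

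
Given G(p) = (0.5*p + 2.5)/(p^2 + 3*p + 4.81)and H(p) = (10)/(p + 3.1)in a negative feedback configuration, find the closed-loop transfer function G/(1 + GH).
Closed-loop T = G/(1+GH).
Numerator: G_num * H_den = 0.5*p^2 + 4.05*p + 7.75.
Denominator: G_den * H_den + G_num * H_num = (p^3 + 6.1*p^2 + 14.11*p + 14.911) + (5*p + 25) = p^3 + 6.1*p^2 + 19.11*p + 39.911.
T(p) = (0.5*p^2 + 4.05*p + 7.75)/(p^3 + 6.1*p^2 + 19.11*p + 39.911)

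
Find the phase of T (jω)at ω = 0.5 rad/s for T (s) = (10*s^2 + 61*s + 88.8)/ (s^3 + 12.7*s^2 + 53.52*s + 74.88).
Substitute s = j*0.5: T(j0.5) = 1.19646 - 0.0190732j.
∠T(j0.5) = atan2(Im, Re) = atan2(-0.0190732, 1.19646) = -0.91°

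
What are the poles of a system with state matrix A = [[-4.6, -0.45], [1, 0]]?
Eigenvalues solve det(λI - A) = 0.
Characteristic polynomial: λ^2 + 4.6*λ + 0.45 = 0.
Factor: (λ + 4.5)(λ + 0.1) = 0.
Roots: -0.1, -4.5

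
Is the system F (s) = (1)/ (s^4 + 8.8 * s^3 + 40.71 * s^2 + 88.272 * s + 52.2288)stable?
Denominator: s^4 + 8.8*s^3 + 40.71*s^2 + 88.272*s + 52.2288 = (s + 0.9)(s + 3.1)(s^2 + 4.8*s + 18.72). Poles: -0.9, -2.4 + 3.6j, -2.4 - 3.6j, -3.1. All Re(p)<0: Yes (stable)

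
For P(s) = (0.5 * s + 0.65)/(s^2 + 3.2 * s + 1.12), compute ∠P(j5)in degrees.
Substitute s = j*5: P(j5) = 0.0296253 - 0.0848407j.
∠P(j5) = atan2(Im, Re) = atan2(-0.0848407, 0.0296253) = -70.75°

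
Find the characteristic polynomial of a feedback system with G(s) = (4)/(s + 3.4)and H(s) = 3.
Characteristic poly = G_den * H_den + G_num * H_num = (s + 3.4) + (12) = s + 15.4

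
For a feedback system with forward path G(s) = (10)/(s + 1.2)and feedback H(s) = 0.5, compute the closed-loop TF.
Closed-loop T = G/(1+GH).
Numerator: G_num * H_den = 10.
Denominator: G_den * H_den + G_num * H_num = (s + 1.2) + (5) = s + 6.2.
T(s) = (10)/(s + 6.2)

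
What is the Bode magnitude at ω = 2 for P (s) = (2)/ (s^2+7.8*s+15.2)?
Substitute s = j*2: P(j2) = 0.0607375 - 0.0845987j.
|P(j2)| = sqrt(Re² + Im²) = 0.1041.
20*log₁₀(0.1041) = -19.65 dB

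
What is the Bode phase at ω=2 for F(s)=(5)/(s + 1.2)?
Substitute s = j*2: F(j2) = 1.10294 - 1.83824j.
∠F(j2) = atan2(Im, Re) = atan2(-1.83824, 1.10294) = -59.04°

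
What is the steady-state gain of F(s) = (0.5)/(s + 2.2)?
DC gain = F(0) = num(0)/den(0) = 0.5/2.2 = 0.2273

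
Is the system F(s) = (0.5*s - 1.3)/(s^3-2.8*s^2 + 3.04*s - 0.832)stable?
Denominator: s^3 - 2.8*s^2 + 3.04*s - 0.832 = (s - 0.4)(s^2 - 2.4*s + 2.08). Poles: 0.4, 1.2 + 0.8j, 1.2 - 0.8j. All Re(p)<0: No (unstable)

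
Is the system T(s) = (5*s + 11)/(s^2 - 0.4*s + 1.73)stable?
Denominator: s^2 - 0.4*s + 1.73. Poles: 0.2 + 1.3j, 0.2 - 1.3j. All Re(p)<0: No (unstable)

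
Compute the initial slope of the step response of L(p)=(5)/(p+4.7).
IVT: y'(0⁺) = lim_{p→∞} p²·Y(p) = lim_{p→∞} p·L(p).
deg(num) = 0, deg(den) = 1, relative degree = 1, so p·L(p) → (leading num)/(leading den) = 5/1 = 5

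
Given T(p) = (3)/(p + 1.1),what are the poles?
Set denominator = 0: p + 1.1 = 0 → Poles: -1.1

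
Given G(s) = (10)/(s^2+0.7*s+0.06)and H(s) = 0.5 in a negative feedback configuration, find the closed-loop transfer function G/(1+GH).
Closed-loop T = G/(1+GH).
Numerator: G_num * H_den = 10.
Denominator: G_den * H_den + G_num * H_num = (s^2 + 0.7*s + 0.06) + (5) = s^2 + 0.7*s + 5.06.
T(s) = (10)/(s^2 + 0.7*s + 5.06)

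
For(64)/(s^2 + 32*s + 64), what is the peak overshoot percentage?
Standard form: ωn²/(s²+2ζωn·s+ωn²) → ωn = 8, ζ = 2.
ζ ≥ 1, so the response is non-oscillatory: peak overshoot = 0%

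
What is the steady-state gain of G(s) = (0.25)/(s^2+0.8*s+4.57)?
DC gain = G(0) = num(0)/den(0) = 0.25/4.57 = 0.0547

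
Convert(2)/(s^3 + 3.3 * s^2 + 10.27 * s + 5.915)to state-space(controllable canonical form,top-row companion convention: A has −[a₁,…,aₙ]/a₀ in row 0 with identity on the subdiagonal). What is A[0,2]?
Reachable canonical form for den = s^3 + 3.3*s^2 + 10.27*s + 5.915: top row of A = -[a₁,a₂,...,aₙ]/a₀, ones on the subdiagonal, zeros elsewhere.
A = [[-3.3, -10.27, -5.915], [1, 0, 0], [0, 1, 0]].
A[0,2] = -5.915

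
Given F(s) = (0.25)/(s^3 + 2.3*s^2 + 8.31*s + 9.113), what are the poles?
Set denominator = 0: s^3 + 2.3*s^2 + 8.31*s + 9.113 = (s + 1.3)(s^2 + s + 7.01) = 0 → Poles: -0.5 + 2.6j, -0.5 - 2.6j, -1.3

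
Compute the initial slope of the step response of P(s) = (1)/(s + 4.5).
IVT: y'(0⁺) = lim_{s→∞} s²·Y(s) = lim_{s→∞} s·P(s).
deg(num) = 0, deg(den) = 1, relative degree = 1, so s·P(s) → (leading num)/(leading den) = 1/1 = 1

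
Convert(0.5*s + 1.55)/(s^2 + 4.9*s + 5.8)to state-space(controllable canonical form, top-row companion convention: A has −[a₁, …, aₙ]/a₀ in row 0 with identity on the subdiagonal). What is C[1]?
Reachable canonical form: C = numerator coefficients (right-aligned, zero-padded to length n).
num = 0.5*s + 1.55, C = [[0.5, 1.55]].
C[1] = 1.55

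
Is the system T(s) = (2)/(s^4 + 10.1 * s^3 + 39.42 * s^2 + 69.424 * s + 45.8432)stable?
Denominator: s^4 + 10.1*s^3 + 39.42*s^2 + 69.424*s + 45.8432 = (s + 2.6)(s + 1.9)(s^2 + 5.6*s + 9.28). Poles: -1.9, -2.6, -2.8 + 1.2j, -2.8 - 1.2j. All Re(p)<0: Yes (stable)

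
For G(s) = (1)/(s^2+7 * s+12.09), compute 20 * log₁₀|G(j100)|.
Substitute s = j*100: G(j100) = -9.96317e-05 - 6.98266e-06j.
|G(j100)| = sqrt(Re² + Im²) = 9.988e-05.
20*log₁₀(9.988e-05) = -80.01 dB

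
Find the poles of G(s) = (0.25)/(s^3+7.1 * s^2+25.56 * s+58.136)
Set denominator = 0: s^3 + 7.1*s^2 + 25.56*s + 58.136 = (s + 4.3)(s^2 + 2.8*s + 13.52) = 0 → Poles: -1.4 + 3.4j, -1.4 - 3.4j, -4.3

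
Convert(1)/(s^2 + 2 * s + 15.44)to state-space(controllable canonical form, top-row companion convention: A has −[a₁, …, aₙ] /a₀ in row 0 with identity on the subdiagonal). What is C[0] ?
Reachable canonical form: C = numerator coefficients (right-aligned, zero-padded to length n).
num = 1, C = [[0, 1]].
C[0] = 0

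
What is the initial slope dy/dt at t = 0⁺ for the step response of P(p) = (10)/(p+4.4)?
IVT: y'(0⁺) = lim_{p→∞} p²·Y(p) = lim_{p→∞} p·P(p).
deg(num) = 0, deg(den) = 1, relative degree = 1, so p·P(p) → (leading num)/(leading den) = 10/1 = 10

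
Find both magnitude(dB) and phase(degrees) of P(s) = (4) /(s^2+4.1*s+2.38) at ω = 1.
Substitute s = j*1: P(j1) = 0.29496 - 0.876331j.
|P| = 20*log₁₀(sqrt(Re²+Im²)) = -0.68 dB.
∠P = atan2(Im, Re) = -71.40°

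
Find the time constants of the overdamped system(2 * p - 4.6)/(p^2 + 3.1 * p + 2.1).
Overdamped: real poles at -2.1, -1. τ = -1/pole → τ₁ = 0.4762, τ₂ = 1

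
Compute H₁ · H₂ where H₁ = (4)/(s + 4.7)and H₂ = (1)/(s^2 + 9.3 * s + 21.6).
Series: H = H₁ · H₂ = (n₁·n₂)/(d₁·d₂).
Num: n₁·n₂ = 4. Den: d₁·d₂ = s^3 + 14*s^2 + 65.31*s + 101.52.
H(s) = (4)/(s^3 + 14*s^2 + 65.31*s + 101.52)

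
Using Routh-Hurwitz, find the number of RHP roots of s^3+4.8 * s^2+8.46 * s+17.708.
Routh array:
s^3: [1, 8.46]; s^2: [4.8, 17.708]; s^1: [4.77083]; s^0: [17.708]
First column: [1, 4.8, 4.77083, 17.708]. Sign changes = RHP roots = 0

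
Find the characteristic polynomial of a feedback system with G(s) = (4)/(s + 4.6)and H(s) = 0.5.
Characteristic poly = G_den * H_den + G_num * H_num = (s + 4.6) + (2) = s + 6.6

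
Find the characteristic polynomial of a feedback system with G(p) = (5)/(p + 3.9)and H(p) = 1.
Characteristic poly = G_den * H_den + G_num * H_num = (p + 3.9) + (5) = p + 8.9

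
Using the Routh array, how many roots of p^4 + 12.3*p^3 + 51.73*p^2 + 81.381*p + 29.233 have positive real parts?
Routh array:
p^4: [1, 51.73, 29.233]; p^3: [12.3, 81.381]; p^2: [45.1137, 29.233]; p^1: [73.4108]; p^0: [29.233]
First column: [1, 12.3, 45.1137, 73.4108, 29.233]. Sign changes = RHP roots = 0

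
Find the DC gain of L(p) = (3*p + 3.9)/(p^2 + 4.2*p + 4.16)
DC gain = L(0) = num(0)/den(0) = 3.9/4.16 = 0.9375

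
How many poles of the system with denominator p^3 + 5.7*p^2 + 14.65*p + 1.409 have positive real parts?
p^3 + 5.7*p^2 + 14.65*p + 1.409 = (p + 0.1)(p^2 + 5.6*p + 14.09). Poles: -0.1, -2.8 + 2.5j, -2.8 - 2.5j. RHP poles (Re>0): 0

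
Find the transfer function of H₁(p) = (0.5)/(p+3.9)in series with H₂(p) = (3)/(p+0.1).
Series: H = H₁ · H₂ = (n₁·n₂)/(d₁·d₂).
Num: n₁·n₂ = 1.5. Den: d₁·d₂ = p^2 + 4*p + 0.39.
H(p) = (1.5)/(p^2 + 4*p + 0.39)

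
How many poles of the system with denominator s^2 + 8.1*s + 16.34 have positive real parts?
s^2 + 8.1*s + 16.34 = (s + 4.3)(s + 3.8). Poles: -3.8, -4.3. RHP poles (Re>0): 0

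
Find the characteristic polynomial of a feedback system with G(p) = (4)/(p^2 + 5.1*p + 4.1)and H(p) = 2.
Characteristic poly = G_den * H_den + G_num * H_num = (p^2 + 5.1*p + 4.1) + (8) = p^2 + 5.1*p + 12.1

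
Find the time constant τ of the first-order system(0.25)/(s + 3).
First-order system: τ = -1/pole. Pole = -3. τ = -1/(-3) = 0.3333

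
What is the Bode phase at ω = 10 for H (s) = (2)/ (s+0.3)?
Substitute s = j*10: H(j10) = 0.0059946 - 0.19982j.
∠H(j10) = atan2(Im, Re) = atan2(-0.19982, 0.0059946) = -88.28°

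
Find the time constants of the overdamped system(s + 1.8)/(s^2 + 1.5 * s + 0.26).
Overdamped: real poles at -1.3, -0.2. τ = -1/pole → τ₁ = 0.7692, τ₂ = 5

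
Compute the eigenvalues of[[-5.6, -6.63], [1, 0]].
Eigenvalues solve det(λI - A) = 0.
Characteristic polynomial: λ^2 + 5.6*λ + 6.63 = 0.
Factor: (λ + 1.7)(λ + 3.9) = 0.
Roots: -1.7, -3.9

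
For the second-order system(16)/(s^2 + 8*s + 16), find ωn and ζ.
Standard form: ωn²/(s²+2ζωn·s+ωn²).
const=16=ωn² → ωn=4, s coeff=8=2ζωn → ζ=1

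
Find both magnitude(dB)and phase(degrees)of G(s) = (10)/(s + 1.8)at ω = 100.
Substitute s = j*100: G(j100) = 0.00179942 - 0.0999676j.
|G| = 20*log₁₀(sqrt(Re²+Im²)) = -20.00 dB.
∠G = atan2(Im, Re) = -88.97°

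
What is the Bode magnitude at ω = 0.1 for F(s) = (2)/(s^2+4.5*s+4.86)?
Substitute s = j*0.1: F(j0.1) = 0.408851 - 0.0379347j.
|F(j0.1)| = sqrt(Re² + Im²) = 0.4106.
20*log₁₀(0.4106) = -7.73 dB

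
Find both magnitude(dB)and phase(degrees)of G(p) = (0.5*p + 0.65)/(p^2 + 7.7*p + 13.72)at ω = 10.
Substitute p = j*10: G(j10) = 0.0245952 - 0.036001j.
|G| = 20*log₁₀(sqrt(Re²+Im²)) = -27.21 dB.
∠G = atan2(Im, Re) = -55.66°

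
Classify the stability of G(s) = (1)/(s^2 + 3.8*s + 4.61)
Denominator: s^2 + 3.8*s + 4.61. Poles: -1.9 + 1j, -1.9 - 1j. Stable (all poles in LHP)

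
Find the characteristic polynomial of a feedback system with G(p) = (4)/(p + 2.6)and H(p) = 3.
Characteristic poly = G_den * H_den + G_num * H_num = (p + 2.6) + (12) = p + 14.6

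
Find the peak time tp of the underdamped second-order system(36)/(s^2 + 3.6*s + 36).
Standard form: ωn²/(s²+2ζωn·s+ωn²) → ωn = 6, ζ = 0.3.
ωd = ωn·√(1-ζ²) = 6·√(1-0.3²) = 5.724.
tp = π/ωd = π/5.724 = 0.5489 s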